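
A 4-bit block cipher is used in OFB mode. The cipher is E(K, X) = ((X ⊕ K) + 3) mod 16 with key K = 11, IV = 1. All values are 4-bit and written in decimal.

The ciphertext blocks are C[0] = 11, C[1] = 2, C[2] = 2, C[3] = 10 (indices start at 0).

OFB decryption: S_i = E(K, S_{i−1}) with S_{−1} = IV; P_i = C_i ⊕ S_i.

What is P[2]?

P[0]: S = E(K, 1) = 13; 11 ⊕ 13 = 6.
P[1]: S = E(K, 13) = 9; 2 ⊕ 9 = 11.
P[2]: S = E(K, 9) = 5; 2 ⊕ 5 = 7.

P[2] = 7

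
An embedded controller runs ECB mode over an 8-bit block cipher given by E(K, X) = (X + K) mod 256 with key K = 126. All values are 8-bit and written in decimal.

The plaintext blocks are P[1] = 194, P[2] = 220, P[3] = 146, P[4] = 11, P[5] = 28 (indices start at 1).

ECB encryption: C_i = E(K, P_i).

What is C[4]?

C[4]: E(K, 11) = 137.

C[4] = 137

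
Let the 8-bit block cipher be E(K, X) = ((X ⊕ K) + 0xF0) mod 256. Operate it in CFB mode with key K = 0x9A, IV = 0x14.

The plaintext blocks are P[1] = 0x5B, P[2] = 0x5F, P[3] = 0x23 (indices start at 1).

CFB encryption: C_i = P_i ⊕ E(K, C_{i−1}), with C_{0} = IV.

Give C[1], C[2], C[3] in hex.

C[1]: E(K, 0x14) = 0x7E; 0x5B ⊕ 0x7E = 0x25.
C[2]: E(K, 0x25) = 0xAF; 0x5F ⊕ 0xAF = 0xF0.
C[3]: E(K, 0xF0) = 0x5A; 0x23 ⊕ 0x5A = 0x79.

C[1] = 0x25, C[2] = 0xF0, C[3] = 0x79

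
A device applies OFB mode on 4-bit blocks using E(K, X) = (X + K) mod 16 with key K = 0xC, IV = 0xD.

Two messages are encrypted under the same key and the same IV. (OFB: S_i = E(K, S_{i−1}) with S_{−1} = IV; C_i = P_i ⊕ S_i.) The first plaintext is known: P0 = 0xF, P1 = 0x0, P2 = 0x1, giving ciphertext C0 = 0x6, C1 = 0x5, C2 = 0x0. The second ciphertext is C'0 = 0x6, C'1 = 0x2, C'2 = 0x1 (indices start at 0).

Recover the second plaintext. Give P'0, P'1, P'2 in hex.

P'0 = 0xF, P'1 = 0x7, P'2 = 0x0

In OFB with a reused IV, both messages share the same keystream S_i, so C_i ⊕ C'_i = P_i ⊕ P'_i and thus P'_i = P_i ⊕ C_i ⊕ C'_i.
P'0: 0xF ⊕ 0x6 ⊕ 0x6 = 0xF.
P'1: 0x0 ⊕ 0x5 ⊕ 0x2 = 0x7.
P'2: 0x1 ⊕ 0x0 ⊕ 0x1 = 0x0.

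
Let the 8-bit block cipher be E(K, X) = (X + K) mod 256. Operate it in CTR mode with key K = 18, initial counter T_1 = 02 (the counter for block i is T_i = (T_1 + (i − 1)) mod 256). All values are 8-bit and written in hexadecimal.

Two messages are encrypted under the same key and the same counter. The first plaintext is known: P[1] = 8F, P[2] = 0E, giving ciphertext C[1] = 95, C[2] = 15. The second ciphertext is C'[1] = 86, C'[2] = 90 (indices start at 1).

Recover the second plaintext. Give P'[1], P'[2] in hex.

In CTR with a reused counter, both messages share the same keystream S_i, so C_i ⊕ C'_i = P_i ⊕ P'_i and thus P'_i = P_i ⊕ C_i ⊕ C'_i.
P'[1]: 8F ⊕ 95 ⊕ 86 = 9C.
P'[2]: 0E ⊕ 15 ⊕ 90 = 8B.

P'[1] = 9C, P'[2] = 8B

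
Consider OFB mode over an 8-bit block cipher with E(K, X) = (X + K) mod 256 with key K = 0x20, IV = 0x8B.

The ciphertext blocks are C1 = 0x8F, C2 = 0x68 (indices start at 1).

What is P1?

P1 = 0x24

OFB decryption: S_i = E(K, S_{i−1}) with S_{0} = IV; P_i = C_i ⊕ S_i.
P1: S = E(K, 0x8B) = 0xAB; 0x8F ⊕ 0xAB = 0x24.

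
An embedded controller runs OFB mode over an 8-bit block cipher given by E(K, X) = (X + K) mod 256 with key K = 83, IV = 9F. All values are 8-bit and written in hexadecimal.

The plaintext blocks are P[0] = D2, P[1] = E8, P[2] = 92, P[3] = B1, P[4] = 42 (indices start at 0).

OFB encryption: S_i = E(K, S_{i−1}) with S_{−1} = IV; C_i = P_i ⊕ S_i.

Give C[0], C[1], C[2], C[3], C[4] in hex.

C[0]: S = E(K, 9F) = 22; D2 ⊕ 22 = F0.
C[1]: S = E(K, 22) = A5; E8 ⊕ A5 = 4D.
C[2]: S = E(K, A5) = 28; 92 ⊕ 28 = BA.
C[3]: S = E(K, 28) = AB; B1 ⊕ AB = 1A.
C[4]: S = E(K, AB) = 2E; 42 ⊕ 2E = 6C.

C[0] = F0, C[1] = 4D, C[2] = BA, C[3] = 1A, C[4] = 6C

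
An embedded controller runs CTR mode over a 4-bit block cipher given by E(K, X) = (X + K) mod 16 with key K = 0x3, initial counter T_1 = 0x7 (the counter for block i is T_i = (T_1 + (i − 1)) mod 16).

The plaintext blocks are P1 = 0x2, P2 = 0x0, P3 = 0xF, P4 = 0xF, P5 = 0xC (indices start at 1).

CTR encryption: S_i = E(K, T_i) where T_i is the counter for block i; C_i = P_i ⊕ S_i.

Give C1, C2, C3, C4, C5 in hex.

C1 = 0x8, C2 = 0xB, C3 = 0x3, C4 = 0x2, C5 = 0x2

C1: T = 0x7, S = E(K, T) = 0xA; 0x2 ⊕ 0xA = 0x8.
C2: T = 0x8, S = E(K, T) = 0xB; 0x0 ⊕ 0xB = 0xB.
C3: T = 0x9, S = E(K, T) = 0xC; 0xF ⊕ 0xC = 0x3.
C4: T = 0xA, S = E(K, T) = 0xD; 0xF ⊕ 0xD = 0x2.
C5: T = 0xB, S = E(K, T) = 0xE; 0xC ⊕ 0xE = 0x2.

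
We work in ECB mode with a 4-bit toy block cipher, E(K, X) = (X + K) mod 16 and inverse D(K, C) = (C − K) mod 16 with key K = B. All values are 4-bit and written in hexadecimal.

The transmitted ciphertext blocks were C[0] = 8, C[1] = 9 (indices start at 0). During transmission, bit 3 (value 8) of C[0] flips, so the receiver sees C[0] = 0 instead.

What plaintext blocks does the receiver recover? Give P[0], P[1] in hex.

ECB decryption: P_i = D(K, C_i).
Only C[0] changed, to 0. In ECB, a change in C_i affects only P_i. Decrypting the received ciphertext:
P[0]: D(K, 0) = 5.
P[1]: D(K, 9) = E.
Blocks that differ from the original plaintext: P[0].

P[0] = 5, P[1] = E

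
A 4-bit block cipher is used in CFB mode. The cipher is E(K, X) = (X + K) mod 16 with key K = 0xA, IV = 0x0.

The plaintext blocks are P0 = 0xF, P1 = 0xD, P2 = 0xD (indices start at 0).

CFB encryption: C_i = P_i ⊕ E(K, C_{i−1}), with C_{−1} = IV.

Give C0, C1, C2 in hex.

C0 = 0x5, C1 = 0x2, C2 = 0x1

C0: E(K, 0x0) = 0xA; 0xF ⊕ 0xA = 0x5.
C1: E(K, 0x5) = 0xF; 0xD ⊕ 0xF = 0x2.
C2: E(K, 0x2) = 0xC; 0xD ⊕ 0xC = 0x1.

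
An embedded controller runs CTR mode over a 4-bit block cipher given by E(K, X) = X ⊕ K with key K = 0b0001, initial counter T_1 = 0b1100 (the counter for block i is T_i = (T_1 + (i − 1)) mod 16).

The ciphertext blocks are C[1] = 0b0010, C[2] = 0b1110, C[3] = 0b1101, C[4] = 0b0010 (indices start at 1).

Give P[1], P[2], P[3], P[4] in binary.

P[1] = 0b1111, P[2] = 0b0010, P[3] = 0b0010, P[4] = 0b1100

CTR decryption: S_i = E(K, T_i) where T_i is the counter for block i; P_i = C_i ⊕ S_i.
P[1]: T = 0b1100, S = E(K, T) = 0b1101; 0b0010 ⊕ 0b1101 = 0b1111.
P[2]: T = 0b1101, S = E(K, T) = 0b1100; 0b1110 ⊕ 0b1100 = 0b0010.
P[3]: T = 0b1110, S = E(K, T) = 0b1111; 0b1101 ⊕ 0b1111 = 0b0010.
P[4]: T = 0b1111, S = E(K, T) = 0b1110; 0b0010 ⊕ 0b1110 = 0b1100.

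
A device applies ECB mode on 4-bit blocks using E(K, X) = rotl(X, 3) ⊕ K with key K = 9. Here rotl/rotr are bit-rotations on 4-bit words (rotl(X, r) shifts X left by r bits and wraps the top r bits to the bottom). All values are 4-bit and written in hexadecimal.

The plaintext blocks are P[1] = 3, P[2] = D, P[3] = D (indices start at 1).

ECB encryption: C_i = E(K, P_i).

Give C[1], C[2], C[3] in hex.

C[1]: E(K, 3) = 0.
C[2]: E(K, D) = 7.
C[3]: E(K, D) = 7.

C[1] = 0, C[2] = 7, C[3] = 7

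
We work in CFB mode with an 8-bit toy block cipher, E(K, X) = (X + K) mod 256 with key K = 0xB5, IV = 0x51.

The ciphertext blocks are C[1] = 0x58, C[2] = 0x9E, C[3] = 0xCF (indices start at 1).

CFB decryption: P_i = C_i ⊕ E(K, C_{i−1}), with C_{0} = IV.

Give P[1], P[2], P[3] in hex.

P[1]: E(K, 0x51) = 0x06; 0x58 ⊕ 0x06 = 0x5E.
P[2]: E(K, 0x58) = 0x0D; 0x9E ⊕ 0x0D = 0x93.
P[3]: E(K, 0x9E) = 0x53; 0xCF ⊕ 0x53 = 0x9C.

P[1] = 0x5E, P[2] = 0x93, P[3] = 0x9C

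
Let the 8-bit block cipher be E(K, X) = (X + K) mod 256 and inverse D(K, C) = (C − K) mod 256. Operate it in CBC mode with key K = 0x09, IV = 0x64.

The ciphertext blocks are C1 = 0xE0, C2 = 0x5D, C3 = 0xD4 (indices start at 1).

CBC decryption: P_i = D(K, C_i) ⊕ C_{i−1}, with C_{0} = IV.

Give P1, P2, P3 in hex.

P1 = 0xB3, P2 = 0xB4, P3 = 0x96

P1: D(K, 0xE0) = 0xD7; 0xD7 ⊕ 0x64 = 0xB3.
P2: D(K, 0x5D) = 0x54; 0x54 ⊕ 0xE0 = 0xB4.
P3: D(K, 0xD4) = 0xCB; 0xCB ⊕ 0x5D = 0x96.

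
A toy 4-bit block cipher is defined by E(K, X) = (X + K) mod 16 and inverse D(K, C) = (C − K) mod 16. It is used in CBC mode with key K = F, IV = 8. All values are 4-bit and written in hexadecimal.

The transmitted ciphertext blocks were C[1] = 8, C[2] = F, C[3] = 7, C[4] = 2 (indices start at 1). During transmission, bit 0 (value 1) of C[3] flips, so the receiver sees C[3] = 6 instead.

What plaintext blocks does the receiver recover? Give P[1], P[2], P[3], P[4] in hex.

P[1] = 1, P[2] = 8, P[3] = 8, P[4] = 5

CBC decryption: P_i = D(K, C_i) ⊕ C_{i−1}, with C_{0} = IV.
Only C[3] changed, to 6. In CBC, a change in C_i garbles P_i and flips the same bit in P_{i+1}. Decrypting the received ciphertext:
P[1]: D(K, 8) = 9; 9 ⊕ 8 = 1.
P[2]: D(K, F) = 0; 0 ⊕ 8 = 8.
P[3]: D(K, 6) = 7; 7 ⊕ F = 8.
P[4]: D(K, 2) = 3; 3 ⊕ 6 = 5.
Blocks that differ from the original plaintext: P[3], P[4].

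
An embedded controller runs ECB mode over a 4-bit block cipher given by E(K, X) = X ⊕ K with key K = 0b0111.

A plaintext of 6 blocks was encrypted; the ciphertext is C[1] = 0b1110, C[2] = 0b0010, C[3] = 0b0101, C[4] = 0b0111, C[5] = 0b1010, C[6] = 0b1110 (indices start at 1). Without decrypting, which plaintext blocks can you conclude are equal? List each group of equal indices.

P[1] = P[6]

ECB encrypts each block independently with the same key, so equal ciphertext blocks imply equal plaintext blocks.
C[1] = C[6] = 0b1110, so P[1] = P[6].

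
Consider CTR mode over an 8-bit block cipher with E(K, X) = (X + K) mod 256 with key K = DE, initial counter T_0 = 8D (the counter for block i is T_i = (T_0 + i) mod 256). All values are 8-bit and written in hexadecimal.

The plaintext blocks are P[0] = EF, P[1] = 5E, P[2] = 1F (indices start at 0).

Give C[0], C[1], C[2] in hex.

C[0] = 84, C[1] = 32, C[2] = 72

CTR encryption: S_i = E(K, T_i) where T_i is the counter for block i; C_i = P_i ⊕ S_i.
C[0]: T = 8D, S = E(K, T) = 6B; EF ⊕ 6B = 84.
C[1]: T = 8E, S = E(K, T) = 6C; 5E ⊕ 6C = 32.
C[2]: T = 8F, S = E(K, T) = 6D; 1F ⊕ 6D = 72.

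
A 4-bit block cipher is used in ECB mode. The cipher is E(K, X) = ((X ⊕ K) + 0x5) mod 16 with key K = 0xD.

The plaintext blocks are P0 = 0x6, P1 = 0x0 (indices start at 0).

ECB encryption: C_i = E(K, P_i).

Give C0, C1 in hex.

C0 = 0x0, C1 = 0x2

C0: E(K, 0x6) = 0x0.
C1: E(K, 0x0) = 0x2.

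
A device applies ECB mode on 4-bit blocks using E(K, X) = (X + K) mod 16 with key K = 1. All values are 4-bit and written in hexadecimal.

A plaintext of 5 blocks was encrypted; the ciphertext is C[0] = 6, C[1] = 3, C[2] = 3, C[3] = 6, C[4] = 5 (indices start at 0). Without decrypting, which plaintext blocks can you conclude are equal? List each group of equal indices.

ECB encrypts each block independently with the same key, so equal ciphertext blocks imply equal plaintext blocks.
C[0] = C[3] = 6, so P[0] = P[3].
C[1] = C[2] = 3, so P[1] = P[2].

P[0] = P[3]; P[1] = P[2]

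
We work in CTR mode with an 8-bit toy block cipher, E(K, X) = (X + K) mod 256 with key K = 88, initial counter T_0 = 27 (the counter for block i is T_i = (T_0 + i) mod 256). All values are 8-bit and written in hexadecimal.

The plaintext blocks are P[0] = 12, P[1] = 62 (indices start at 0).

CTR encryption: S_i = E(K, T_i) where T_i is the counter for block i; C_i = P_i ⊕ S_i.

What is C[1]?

C[0]: T = 27, S = E(K, T) = AF; 12 ⊕ AF = BD.
C[1]: T = 28, S = E(K, T) = B0; 62 ⊕ B0 = D2.

C[1] = D2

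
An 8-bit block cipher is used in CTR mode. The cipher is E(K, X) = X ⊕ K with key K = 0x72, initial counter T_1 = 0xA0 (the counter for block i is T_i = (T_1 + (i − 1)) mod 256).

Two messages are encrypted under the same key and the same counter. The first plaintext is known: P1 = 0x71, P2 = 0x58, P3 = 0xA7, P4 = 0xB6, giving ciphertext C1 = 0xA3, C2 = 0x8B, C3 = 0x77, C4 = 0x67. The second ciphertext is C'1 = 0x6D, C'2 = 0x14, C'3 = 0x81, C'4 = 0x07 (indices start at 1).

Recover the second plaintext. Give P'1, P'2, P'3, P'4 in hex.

In CTR with a reused counter, both messages share the same keystream S_i, so C_i ⊕ C'_i = P_i ⊕ P'_i and thus P'_i = P_i ⊕ C_i ⊕ C'_i.
P'1: 0x71 ⊕ 0xA3 ⊕ 0x6D = 0xBF.
P'2: 0x58 ⊕ 0x8B ⊕ 0x14 = 0xC7.
P'3: 0xA7 ⊕ 0x77 ⊕ 0x81 = 0x51.
P'4: 0xB6 ⊕ 0x67 ⊕ 0x07 = 0xD6.

P'1 = 0xBF, P'2 = 0xC7, P'3 = 0x51, P'4 = 0xD6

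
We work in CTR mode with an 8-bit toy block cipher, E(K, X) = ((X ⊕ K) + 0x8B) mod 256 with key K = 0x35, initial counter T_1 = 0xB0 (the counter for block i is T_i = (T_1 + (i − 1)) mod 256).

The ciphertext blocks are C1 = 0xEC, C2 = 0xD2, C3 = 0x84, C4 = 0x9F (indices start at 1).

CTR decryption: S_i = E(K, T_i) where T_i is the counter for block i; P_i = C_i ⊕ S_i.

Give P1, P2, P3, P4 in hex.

P1 = 0xFC, P2 = 0xDD, P3 = 0x96, P4 = 0x8E

P1: T = 0xB0, S = E(K, T) = 0x10; 0xEC ⊕ 0x10 = 0xFC.
P2: T = 0xB1, S = E(K, T) = 0x0F; 0xD2 ⊕ 0x0F = 0xDD.
P3: T = 0xB2, S = E(K, T) = 0x12; 0x84 ⊕ 0x12 = 0x96.
P4: T = 0xB3, S = E(K, T) = 0x11; 0x9F ⊕ 0x11 = 0x8E.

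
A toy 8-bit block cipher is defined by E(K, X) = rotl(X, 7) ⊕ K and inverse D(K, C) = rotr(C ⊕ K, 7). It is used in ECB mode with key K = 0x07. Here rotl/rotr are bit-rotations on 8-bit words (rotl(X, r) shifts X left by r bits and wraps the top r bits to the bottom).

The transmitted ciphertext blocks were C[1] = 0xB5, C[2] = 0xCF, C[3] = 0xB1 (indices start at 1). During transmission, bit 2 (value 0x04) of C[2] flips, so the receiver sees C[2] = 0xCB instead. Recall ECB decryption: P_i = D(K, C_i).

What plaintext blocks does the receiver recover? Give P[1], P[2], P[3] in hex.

Only C[2] changed, to 0xCB. In ECB, a change in C_i affects only P_i. Decrypting the received ciphertext:
P[1]: D(K, 0xB5) = 0x65.
P[2]: D(K, 0xCB) = 0x99.
P[3]: D(K, 0xB1) = 0x6D.
Blocks that differ from the original plaintext: P[2].

P[1] = 0x65, P[2] = 0x99, P[3] = 0x6D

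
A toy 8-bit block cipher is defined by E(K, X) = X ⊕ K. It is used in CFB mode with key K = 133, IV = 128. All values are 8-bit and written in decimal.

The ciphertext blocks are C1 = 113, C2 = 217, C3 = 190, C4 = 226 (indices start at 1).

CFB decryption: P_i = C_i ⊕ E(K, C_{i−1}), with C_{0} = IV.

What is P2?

P2: E(K, 113) = 244; 217 ⊕ 244 = 45.

P2 = 45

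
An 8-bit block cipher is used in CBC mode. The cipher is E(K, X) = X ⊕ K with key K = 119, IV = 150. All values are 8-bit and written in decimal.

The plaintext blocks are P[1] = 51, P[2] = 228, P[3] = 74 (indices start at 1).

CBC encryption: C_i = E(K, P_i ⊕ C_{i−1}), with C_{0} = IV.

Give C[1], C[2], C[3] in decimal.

C[1] = 210, C[2] = 65, C[3] = 124

C[1]: P[1] ⊕ 150 = 165; E(K, 165) = 210.
C[2]: P[2] ⊕ 210 = 54; E(K, 54) = 65.
C[3]: P[3] ⊕ 65 = 11; E(K, 11) = 124.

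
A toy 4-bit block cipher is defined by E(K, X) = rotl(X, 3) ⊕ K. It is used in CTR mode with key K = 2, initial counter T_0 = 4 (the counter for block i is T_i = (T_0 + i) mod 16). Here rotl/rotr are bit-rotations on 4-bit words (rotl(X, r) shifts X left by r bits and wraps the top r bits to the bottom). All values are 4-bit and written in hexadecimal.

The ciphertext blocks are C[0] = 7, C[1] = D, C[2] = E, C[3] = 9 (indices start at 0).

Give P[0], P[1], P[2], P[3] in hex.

CTR decryption: S_i = E(K, T_i) where T_i is the counter for block i; P_i = C_i ⊕ S_i.
P[0]: T = 4, S = E(K, T) = 0; 7 ⊕ 0 = 7.
P[1]: T = 5, S = E(K, T) = 8; D ⊕ 8 = 5.
P[2]: T = 6, S = E(K, T) = 1; E ⊕ 1 = F.
P[3]: T = 7, S = E(K, T) = 9; 9 ⊕ 9 = 0.

P[0] = 7, P[1] = 5, P[2] = F, P[3] = 0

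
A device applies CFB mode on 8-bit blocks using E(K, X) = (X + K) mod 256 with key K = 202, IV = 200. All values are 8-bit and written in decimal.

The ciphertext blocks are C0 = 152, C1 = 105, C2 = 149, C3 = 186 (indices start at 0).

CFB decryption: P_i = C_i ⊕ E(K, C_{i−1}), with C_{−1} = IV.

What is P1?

P1 = 11

P1: E(K, 152) = 98; 105 ⊕ 98 = 11.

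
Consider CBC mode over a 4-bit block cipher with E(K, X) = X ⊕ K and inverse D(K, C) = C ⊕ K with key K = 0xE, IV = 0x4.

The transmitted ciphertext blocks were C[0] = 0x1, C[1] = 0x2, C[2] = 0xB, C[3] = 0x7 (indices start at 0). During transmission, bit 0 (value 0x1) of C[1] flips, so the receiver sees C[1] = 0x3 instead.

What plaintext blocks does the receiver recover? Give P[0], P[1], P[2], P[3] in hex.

CBC decryption: P_i = D(K, C_i) ⊕ C_{i−1}, with C_{−1} = IV.
Only C[1] changed, to 0x3. In CBC, a change in C_i garbles P_i and flips the same bit in P_{i+1}. Decrypting the received ciphertext:
P[0]: D(K, 0x1) = 0xF; 0xF ⊕ 0x4 = 0xB.
P[1]: D(K, 0x3) = 0xD; 0xD ⊕ 0x1 = 0xC.
P[2]: D(K, 0xB) = 0x5; 0x5 ⊕ 0x3 = 0x6.
P[3]: D(K, 0x7) = 0x9; 0x9 ⊕ 0xB = 0x2.
Blocks that differ from the original plaintext: P[1], P[2].

P[0] = 0xB, P[1] = 0xC, P[2] = 0x6, P[3] = 0x2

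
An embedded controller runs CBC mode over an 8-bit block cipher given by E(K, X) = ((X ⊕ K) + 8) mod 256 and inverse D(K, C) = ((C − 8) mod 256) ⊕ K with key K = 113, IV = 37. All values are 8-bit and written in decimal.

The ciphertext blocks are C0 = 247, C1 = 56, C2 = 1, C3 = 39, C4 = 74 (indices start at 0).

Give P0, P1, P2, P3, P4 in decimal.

P0 = 187, P1 = 182, P2 = 176, P3 = 111, P4 = 20

CBC decryption: P_i = D(K, C_i) ⊕ C_{i−1}, with C_{−1} = IV.
P0: D(K, 247) = 158; 158 ⊕ 37 = 187.
P1: D(K, 56) = 65; 65 ⊕ 247 = 182.
P2: D(K, 1) = 136; 136 ⊕ 56 = 176.
P3: D(K, 39) = 110; 110 ⊕ 1 = 111.
P4: D(K, 74) = 51; 51 ⊕ 39 = 20.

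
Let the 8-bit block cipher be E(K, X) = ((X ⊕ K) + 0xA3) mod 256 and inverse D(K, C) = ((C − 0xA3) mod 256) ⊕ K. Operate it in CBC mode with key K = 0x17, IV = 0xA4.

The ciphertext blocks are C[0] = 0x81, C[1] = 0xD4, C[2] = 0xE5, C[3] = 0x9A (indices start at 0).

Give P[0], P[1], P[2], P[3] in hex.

CBC decryption: P_i = D(K, C_i) ⊕ C_{i−1}, with C_{−1} = IV.
P[0]: D(K, 0x81) = 0xC9; 0xC9 ⊕ 0xA4 = 0x6D.
P[1]: D(K, 0xD4) = 0x26; 0x26 ⊕ 0x81 = 0xA7.
P[2]: D(K, 0xE5) = 0x55; 0x55 ⊕ 0xD4 = 0x81.
P[3]: D(K, 0x9A) = 0xE0; 0xE0 ⊕ 0xE5 = 0x05.

P[0] = 0x6D, P[1] = 0xA7, P[2] = 0x81, P[3] = 0x05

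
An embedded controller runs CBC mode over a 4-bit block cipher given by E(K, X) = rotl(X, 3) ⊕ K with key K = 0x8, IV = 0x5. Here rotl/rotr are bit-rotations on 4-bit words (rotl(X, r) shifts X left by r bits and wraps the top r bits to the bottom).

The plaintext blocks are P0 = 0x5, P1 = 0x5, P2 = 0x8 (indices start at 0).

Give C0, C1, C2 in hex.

CBC encryption: C_i = E(K, P_i ⊕ C_{i−1}), with C_{−1} = IV.
C0: P0 ⊕ 0x5 = 0x0; E(K, 0x0) = 0x8.
C1: P1 ⊕ 0x8 = 0xD; E(K, 0xD) = 0x6.
C2: P2 ⊕ 0x6 = 0xE; E(K, 0xE) = 0xF.

C0 = 0x8, C1 = 0x6, C2 = 0xF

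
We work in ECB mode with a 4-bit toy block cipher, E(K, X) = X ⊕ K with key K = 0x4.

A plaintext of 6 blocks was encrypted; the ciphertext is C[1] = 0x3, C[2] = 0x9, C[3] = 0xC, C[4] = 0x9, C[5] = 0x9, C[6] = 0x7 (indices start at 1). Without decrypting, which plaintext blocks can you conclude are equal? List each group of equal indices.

ECB encrypts each block independently with the same key, so equal ciphertext blocks imply equal plaintext blocks.
C[2] = C[4] = C[5] = 0x9, so P[2] = P[4] = P[5].

P[2] = P[4] = P[5]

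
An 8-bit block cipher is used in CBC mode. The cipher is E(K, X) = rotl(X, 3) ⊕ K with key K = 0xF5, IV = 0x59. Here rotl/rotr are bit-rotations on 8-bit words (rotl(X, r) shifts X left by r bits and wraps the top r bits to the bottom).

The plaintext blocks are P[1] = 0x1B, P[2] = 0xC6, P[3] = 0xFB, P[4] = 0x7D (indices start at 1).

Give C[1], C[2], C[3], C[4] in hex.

C[1] = 0xE7, C[2] = 0xFC, C[3] = 0xCD, C[4] = 0x70

CBC encryption: C_i = E(K, P_i ⊕ C_{i−1}), with C_{0} = IV.
C[1]: P[1] ⊕ 0x59 = 0x42; E(K, 0x42) = 0xE7.
C[2]: P[2] ⊕ 0xE7 = 0x21; E(K, 0x21) = 0xFC.
C[3]: P[3] ⊕ 0xFC = 0x07; E(K, 0x07) = 0xCD.
C[4]: P[4] ⊕ 0xCD = 0xB0; E(K, 0xB0) = 0x70.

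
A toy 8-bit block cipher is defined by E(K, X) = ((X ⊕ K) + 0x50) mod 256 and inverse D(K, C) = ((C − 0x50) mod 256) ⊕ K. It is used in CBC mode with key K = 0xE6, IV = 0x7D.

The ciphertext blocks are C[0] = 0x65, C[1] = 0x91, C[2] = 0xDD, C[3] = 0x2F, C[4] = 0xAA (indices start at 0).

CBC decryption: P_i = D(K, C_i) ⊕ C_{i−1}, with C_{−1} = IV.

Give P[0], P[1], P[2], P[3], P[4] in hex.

P[0] = 0x8E, P[1] = 0xC2, P[2] = 0xFA, P[3] = 0xE4, P[4] = 0x93

P[0]: D(K, 0x65) = 0xF3; 0xF3 ⊕ 0x7D = 0x8E.
P[1]: D(K, 0x91) = 0xA7; 0xA7 ⊕ 0x65 = 0xC2.
P[2]: D(K, 0xDD) = 0x6B; 0x6B ⊕ 0x91 = 0xFA.
P[3]: D(K, 0x2F) = 0x39; 0x39 ⊕ 0xDD = 0xE4.
P[4]: D(K, 0xAA) = 0xBC; 0xBC ⊕ 0x2F = 0x93.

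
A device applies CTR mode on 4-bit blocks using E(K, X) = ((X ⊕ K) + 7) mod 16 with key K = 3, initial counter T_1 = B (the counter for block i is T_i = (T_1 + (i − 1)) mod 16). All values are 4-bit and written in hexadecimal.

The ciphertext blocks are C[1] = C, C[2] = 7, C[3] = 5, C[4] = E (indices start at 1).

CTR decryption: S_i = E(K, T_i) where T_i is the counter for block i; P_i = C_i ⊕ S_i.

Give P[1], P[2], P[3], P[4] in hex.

P[1] = 3, P[2] = 1, P[3] = 0, P[4] = A

P[1]: T = B, S = E(K, T) = F; C ⊕ F = 3.
P[2]: T = C, S = E(K, T) = 6; 7 ⊕ 6 = 1.
P[3]: T = D, S = E(K, T) = 5; 5 ⊕ 5 = 0.
P[4]: T = E, S = E(K, T) = 4; E ⊕ 4 = A.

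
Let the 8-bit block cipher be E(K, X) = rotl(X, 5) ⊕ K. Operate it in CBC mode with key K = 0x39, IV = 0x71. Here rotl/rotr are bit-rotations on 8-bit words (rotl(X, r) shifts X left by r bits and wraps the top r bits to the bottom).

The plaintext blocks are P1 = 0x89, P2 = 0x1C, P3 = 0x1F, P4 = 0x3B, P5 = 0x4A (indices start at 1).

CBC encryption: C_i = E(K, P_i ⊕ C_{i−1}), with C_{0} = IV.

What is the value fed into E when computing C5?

0xB6

C1: P1 ⊕ 0x71 = 0xF8; E(K, 0xF8) = 0x26.
C2: P2 ⊕ 0x26 = 0x3A; E(K, 0x3A) = 0x7E.
C3: P3 ⊕ 0x7E = 0x61; E(K, 0x61) = 0x15.
C4: P4 ⊕ 0x15 = 0x2E; E(K, 0x2E) = 0xFC.
C5: P5 ⊕ 0xFC = 0xB6; E(K, 0xB6) = 0xEF.
So the input to E for block 5 is 0xB6.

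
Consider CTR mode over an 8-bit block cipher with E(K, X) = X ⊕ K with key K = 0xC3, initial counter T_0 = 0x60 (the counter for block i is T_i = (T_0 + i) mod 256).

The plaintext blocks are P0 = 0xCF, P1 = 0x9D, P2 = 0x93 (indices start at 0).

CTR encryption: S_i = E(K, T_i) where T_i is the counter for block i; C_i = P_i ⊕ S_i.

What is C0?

C0: T = 0x60, S = E(K, T) = 0xA3; 0xCF ⊕ 0xA3 = 0x6C.

C0 = 0x6C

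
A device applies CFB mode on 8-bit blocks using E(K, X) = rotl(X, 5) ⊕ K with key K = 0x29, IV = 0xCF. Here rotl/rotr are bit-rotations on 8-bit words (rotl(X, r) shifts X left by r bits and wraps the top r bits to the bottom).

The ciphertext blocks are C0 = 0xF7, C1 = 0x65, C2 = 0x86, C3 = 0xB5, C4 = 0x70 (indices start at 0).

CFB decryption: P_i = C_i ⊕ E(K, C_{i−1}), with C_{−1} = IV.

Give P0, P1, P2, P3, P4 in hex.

P0 = 0x27, P1 = 0xB2, P2 = 0x03, P3 = 0x4C, P4 = 0xEF

P0: E(K, 0xCF) = 0xD0; 0xF7 ⊕ 0xD0 = 0x27.
P1: E(K, 0xF7) = 0xD7; 0x65 ⊕ 0xD7 = 0xB2.
P2: E(K, 0x65) = 0x85; 0x86 ⊕ 0x85 = 0x03.
P3: E(K, 0x86) = 0xF9; 0xB5 ⊕ 0xF9 = 0x4C.
P4: E(K, 0xB5) = 0x9F; 0x70 ⊕ 0x9F = 0xEF.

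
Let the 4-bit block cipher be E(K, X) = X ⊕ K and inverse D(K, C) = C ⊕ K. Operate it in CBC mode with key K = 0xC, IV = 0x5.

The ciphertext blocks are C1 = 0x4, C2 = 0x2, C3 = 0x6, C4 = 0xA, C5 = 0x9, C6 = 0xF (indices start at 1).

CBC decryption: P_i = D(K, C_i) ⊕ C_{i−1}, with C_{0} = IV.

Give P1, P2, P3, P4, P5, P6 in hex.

P1 = 0xD, P2 = 0xA, P3 = 0x8, P4 = 0x0, P5 = 0xF, P6 = 0xA

P1: D(K, 0x4) = 0x8; 0x8 ⊕ 0x5 = 0xD.
P2: D(K, 0x2) = 0xE; 0xE ⊕ 0x4 = 0xA.
P3: D(K, 0x6) = 0xA; 0xA ⊕ 0x2 = 0x8.
P4: D(K, 0xA) = 0x6; 0x6 ⊕ 0x6 = 0x0.
P5: D(K, 0x9) = 0x5; 0x5 ⊕ 0xA = 0xF.
P6: D(K, 0xF) = 0x3; 0x3 ⊕ 0x9 = 0xA.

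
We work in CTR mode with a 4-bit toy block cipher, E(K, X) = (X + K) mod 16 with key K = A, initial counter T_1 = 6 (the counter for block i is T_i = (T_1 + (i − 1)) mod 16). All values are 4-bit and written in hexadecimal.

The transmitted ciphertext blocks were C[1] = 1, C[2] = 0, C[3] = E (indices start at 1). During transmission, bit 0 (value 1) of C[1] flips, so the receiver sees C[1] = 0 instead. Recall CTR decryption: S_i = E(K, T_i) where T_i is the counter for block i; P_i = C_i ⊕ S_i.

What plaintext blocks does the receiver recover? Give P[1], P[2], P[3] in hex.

P[1] = 0, P[2] = 1, P[3] = C

Only C[1] changed, to 0. In CTR, a change in C_i flips the same bit in P_i only; the keystream is unaffected. Decrypting the received ciphertext:
P[1]: T = 6, S = E(K, T) = 0; 0 ⊕ 0 = 0.
P[2]: T = 7, S = E(K, T) = 1; 0 ⊕ 1 = 1.
P[3]: T = 8, S = E(K, T) = 2; E ⊕ 2 = C.
Blocks that differ from the original plaintext: P[1].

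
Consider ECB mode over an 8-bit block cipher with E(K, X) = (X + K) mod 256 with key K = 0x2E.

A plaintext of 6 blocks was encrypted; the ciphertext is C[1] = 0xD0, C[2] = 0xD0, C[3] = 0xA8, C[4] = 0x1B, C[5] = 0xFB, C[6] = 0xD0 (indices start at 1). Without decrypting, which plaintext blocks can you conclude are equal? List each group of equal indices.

P[1] = P[2] = P[6]

ECB encrypts each block independently with the same key, so equal ciphertext blocks imply equal plaintext blocks.
C[1] = C[2] = C[6] = 0xD0, so P[1] = P[2] = P[6].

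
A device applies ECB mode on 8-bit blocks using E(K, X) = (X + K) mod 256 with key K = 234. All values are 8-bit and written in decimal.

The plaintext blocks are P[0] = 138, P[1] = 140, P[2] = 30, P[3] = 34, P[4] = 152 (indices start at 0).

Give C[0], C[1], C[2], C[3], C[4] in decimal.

C[0] = 116, C[1] = 118, C[2] = 8, C[3] = 12, C[4] = 130

ECB encryption: C_i = E(K, P_i).
C[0]: E(K, 138) = 116.
C[1]: E(K, 140) = 118.
C[2]: E(K, 30) = 8.
C[3]: E(K, 34) = 12.
C[4]: E(K, 152) = 130.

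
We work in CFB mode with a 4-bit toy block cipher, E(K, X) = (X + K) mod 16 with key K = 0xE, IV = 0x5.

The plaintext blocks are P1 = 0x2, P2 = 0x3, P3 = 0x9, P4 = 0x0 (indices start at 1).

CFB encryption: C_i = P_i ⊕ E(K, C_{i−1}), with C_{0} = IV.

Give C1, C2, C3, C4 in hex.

C1 = 0x1, C2 = 0xC, C3 = 0x3, C4 = 0x1

C1: E(K, 0x5) = 0x3; 0x2 ⊕ 0x3 = 0x1.
C2: E(K, 0x1) = 0xF; 0x3 ⊕ 0xF = 0xC.
C3: E(K, 0xC) = 0xA; 0x9 ⊕ 0xA = 0x3.
C4: E(K, 0x3) = 0x1; 0x0 ⊕ 0x1 = 0x1.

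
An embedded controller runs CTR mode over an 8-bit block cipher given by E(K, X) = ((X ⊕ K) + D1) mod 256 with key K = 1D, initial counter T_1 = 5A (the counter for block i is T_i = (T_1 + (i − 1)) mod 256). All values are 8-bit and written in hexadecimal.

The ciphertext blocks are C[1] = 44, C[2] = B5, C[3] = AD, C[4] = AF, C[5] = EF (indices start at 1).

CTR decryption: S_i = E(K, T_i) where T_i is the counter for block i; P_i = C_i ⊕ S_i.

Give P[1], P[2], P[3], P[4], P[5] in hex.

P[1]: T = 5A, S = E(K, T) = 18; 44 ⊕ 18 = 5C.
P[2]: T = 5B, S = E(K, T) = 17; B5 ⊕ 17 = A2.
P[3]: T = 5C, S = E(K, T) = 12; AD ⊕ 12 = BF.
P[4]: T = 5D, S = E(K, T) = 11; AF ⊕ 11 = BE.
P[5]: T = 5E, S = E(K, T) = 14; EF ⊕ 14 = FB.

P[1] = 5C, P[2] = A2, P[3] = BF, P[4] = BE, P[5] = FB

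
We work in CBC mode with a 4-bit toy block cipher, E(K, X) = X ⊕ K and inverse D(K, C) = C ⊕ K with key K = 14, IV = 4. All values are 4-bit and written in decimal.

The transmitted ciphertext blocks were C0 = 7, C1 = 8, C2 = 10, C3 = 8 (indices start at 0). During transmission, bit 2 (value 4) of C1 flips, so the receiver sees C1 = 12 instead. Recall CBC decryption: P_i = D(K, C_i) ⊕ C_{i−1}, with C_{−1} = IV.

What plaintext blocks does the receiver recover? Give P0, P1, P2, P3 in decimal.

Only C1 changed, to 12. In CBC, a change in C_i garbles P_i and flips the same bit in P_{i+1}. Decrypting the received ciphertext:
P0: D(K, 7) = 9; 9 ⊕ 4 = 13.
P1: D(K, 12) = 2; 2 ⊕ 7 = 5.
P2: D(K, 10) = 4; 4 ⊕ 12 = 8.
P3: D(K, 8) = 6; 6 ⊕ 10 = 12.
Blocks that differ from the original plaintext: P1, P2.

P0 = 13, P1 = 5, P2 = 8, P3 = 12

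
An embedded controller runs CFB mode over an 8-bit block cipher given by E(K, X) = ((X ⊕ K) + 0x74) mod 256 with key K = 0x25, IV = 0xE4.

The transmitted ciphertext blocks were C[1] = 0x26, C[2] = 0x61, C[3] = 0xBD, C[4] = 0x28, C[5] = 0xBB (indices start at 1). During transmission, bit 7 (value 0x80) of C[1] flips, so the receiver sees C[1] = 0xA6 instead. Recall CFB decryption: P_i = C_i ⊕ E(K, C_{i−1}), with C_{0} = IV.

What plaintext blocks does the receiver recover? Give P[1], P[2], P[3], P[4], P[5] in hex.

P[1] = 0x93, P[2] = 0x96, P[3] = 0x05, P[4] = 0x24, P[5] = 0x3A

Only C[1] changed, to 0xA6. In CFB, a change in C_i flips the same bit in P_i and garbles P_{i+1}. Decrypting the received ciphertext:
P[1]: E(K, 0xE4) = 0x35; 0xA6 ⊕ 0x35 = 0x93.
P[2]: E(K, 0xA6) = 0xF7; 0x61 ⊕ 0xF7 = 0x96.
P[3]: E(K, 0x61) = 0xB8; 0xBD ⊕ 0xB8 = 0x05.
P[4]: E(K, 0xBD) = 0x0C; 0x28 ⊕ 0x0C = 0x24.
P[5]: E(K, 0x28) = 0x81; 0xBB ⊕ 0x81 = 0x3A.
Blocks that differ from the original plaintext: P[1], P[2].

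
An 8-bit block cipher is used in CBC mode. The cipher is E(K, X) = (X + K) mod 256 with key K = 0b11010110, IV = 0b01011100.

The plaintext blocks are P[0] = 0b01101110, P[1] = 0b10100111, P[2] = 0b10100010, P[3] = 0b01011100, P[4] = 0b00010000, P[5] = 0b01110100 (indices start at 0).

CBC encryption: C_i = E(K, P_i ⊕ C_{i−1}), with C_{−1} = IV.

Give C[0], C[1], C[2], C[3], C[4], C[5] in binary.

C[0]: P[0] ⊕ 0b01011100 = 0b00110010; E(K, 0b00110010) = 0b00001000.
C[1]: P[1] ⊕ 0b00001000 = 0b10101111; E(K, 0b10101111) = 0b10000101.
C[2]: P[2] ⊕ 0b10000101 = 0b00100111; E(K, 0b00100111) = 0b11111101.
C[3]: P[3] ⊕ 0b11111101 = 0b10100001; E(K, 0b10100001) = 0b01110111.
C[4]: P[4] ⊕ 0b01110111 = 0b01100111; E(K, 0b01100111) = 0b00111101.
C[5]: P[5] ⊕ 0b00111101 = 0b01001001; E(K, 0b01001001) = 0b00011111.

C[0] = 0b00001000, C[1] = 0b10000101, C[2] = 0b11111101, C[3] = 0b01110111, C[4] = 0b00111101, C[5] = 0b00011111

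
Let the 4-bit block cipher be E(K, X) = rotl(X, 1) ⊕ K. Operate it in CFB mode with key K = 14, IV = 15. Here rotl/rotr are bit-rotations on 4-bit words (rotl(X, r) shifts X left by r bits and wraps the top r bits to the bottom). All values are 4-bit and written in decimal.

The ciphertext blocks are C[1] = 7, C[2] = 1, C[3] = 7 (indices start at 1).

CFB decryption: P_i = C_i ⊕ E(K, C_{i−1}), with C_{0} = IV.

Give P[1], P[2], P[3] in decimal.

P[1]: E(K, 15) = 1; 7 ⊕ 1 = 6.
P[2]: E(K, 7) = 0; 1 ⊕ 0 = 1.
P[3]: E(K, 1) = 12; 7 ⊕ 12 = 11.

P[1] = 6, P[2] = 1, P[3] = 11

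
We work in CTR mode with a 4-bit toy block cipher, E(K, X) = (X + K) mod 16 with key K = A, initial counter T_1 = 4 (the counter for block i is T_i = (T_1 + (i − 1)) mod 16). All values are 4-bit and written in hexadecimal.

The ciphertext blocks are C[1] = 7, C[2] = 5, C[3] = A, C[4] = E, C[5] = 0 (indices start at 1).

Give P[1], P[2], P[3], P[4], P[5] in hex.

CTR decryption: S_i = E(K, T_i) where T_i is the counter for block i; P_i = C_i ⊕ S_i.
P[1]: T = 4, S = E(K, T) = E; 7 ⊕ E = 9.
P[2]: T = 5, S = E(K, T) = F; 5 ⊕ F = A.
P[3]: T = 6, S = E(K, T) = 0; A ⊕ 0 = A.
P[4]: T = 7, S = E(K, T) = 1; E ⊕ 1 = F.
P[5]: T = 8, S = E(K, T) = 2; 0 ⊕ 2 = 2.

P[1] = 9, P[2] = A, P[3] = A, P[4] = F, P[5] = 2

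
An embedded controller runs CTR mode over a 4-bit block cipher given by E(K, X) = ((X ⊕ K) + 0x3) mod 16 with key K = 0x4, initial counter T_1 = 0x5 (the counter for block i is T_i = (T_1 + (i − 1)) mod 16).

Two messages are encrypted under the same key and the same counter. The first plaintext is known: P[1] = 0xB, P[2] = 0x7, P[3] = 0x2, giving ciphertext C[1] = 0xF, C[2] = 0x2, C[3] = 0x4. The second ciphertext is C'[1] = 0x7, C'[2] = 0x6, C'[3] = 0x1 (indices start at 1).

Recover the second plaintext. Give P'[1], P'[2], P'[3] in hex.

P'[1] = 0x3, P'[2] = 0x3, P'[3] = 0x7

In CTR with a reused counter, both messages share the same keystream S_i, so C_i ⊕ C'_i = P_i ⊕ P'_i and thus P'_i = P_i ⊕ C_i ⊕ C'_i.
P'[1]: 0xB ⊕ 0xF ⊕ 0x7 = 0x3.
P'[2]: 0x7 ⊕ 0x2 ⊕ 0x6 = 0x3.
P'[3]: 0x2 ⊕ 0x4 ⊕ 0x1 = 0x7.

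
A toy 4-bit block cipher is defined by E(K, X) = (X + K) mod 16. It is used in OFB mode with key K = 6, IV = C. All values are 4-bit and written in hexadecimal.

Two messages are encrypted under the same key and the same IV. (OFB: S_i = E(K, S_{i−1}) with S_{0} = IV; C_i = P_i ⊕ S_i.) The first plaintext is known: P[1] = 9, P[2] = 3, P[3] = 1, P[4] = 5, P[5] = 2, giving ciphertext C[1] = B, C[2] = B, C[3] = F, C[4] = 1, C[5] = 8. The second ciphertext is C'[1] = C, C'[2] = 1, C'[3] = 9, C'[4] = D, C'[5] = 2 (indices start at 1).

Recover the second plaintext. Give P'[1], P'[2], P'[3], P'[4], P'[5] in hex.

In OFB with a reused IV, both messages share the same keystream S_i, so C_i ⊕ C'_i = P_i ⊕ P'_i and thus P'_i = P_i ⊕ C_i ⊕ C'_i.
P'[1]: 9 ⊕ B ⊕ C = E.
P'[2]: 3 ⊕ B ⊕ 1 = 9.
P'[3]: 1 ⊕ F ⊕ 9 = 7.
P'[4]: 5 ⊕ 1 ⊕ D = 9.
P'[5]: 2 ⊕ 8 ⊕ 2 = 8.

P'[1] = E, P'[2] = 9, P'[3] = 7, P'[4] = 9, P'[5] = 8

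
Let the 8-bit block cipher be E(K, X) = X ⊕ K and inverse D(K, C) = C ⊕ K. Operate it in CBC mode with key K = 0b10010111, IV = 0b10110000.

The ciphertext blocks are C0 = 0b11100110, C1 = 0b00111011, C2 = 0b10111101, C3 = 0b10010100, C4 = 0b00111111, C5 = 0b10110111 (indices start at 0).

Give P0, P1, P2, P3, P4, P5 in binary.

CBC decryption: P_i = D(K, C_i) ⊕ C_{i−1}, with C_{−1} = IV.
P0: D(K, 0b11100110) = 0b01110001; 0b01110001 ⊕ 0b10110000 = 0b11000001.
P1: D(K, 0b00111011) = 0b10101100; 0b10101100 ⊕ 0b11100110 = 0b01001010.
P2: D(K, 0b10111101) = 0b00101010; 0b00101010 ⊕ 0b00111011 = 0b00010001.
P3: D(K, 0b10010100) = 0b00000011; 0b00000011 ⊕ 0b10111101 = 0b10111110.
P4: D(K, 0b00111111) = 0b10101000; 0b10101000 ⊕ 0b10010100 = 0b00111100.
P5: D(K, 0b10110111) = 0b00100000; 0b00100000 ⊕ 0b00111111 = 0b00011111.

P0 = 0b11000001, P1 = 0b01001010, P2 = 0b00010001, P3 = 0b10111110, P4 = 0b00111100, P5 = 0b00011111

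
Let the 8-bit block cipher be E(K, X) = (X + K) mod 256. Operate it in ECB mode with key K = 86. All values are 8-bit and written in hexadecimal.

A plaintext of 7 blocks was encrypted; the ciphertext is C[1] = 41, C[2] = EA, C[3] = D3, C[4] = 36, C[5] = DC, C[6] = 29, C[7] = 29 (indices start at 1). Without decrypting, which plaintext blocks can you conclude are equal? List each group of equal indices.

P[6] = P[7]

ECB encrypts each block independently with the same key, so equal ciphertext blocks imply equal plaintext blocks.
C[6] = C[7] = 29, so P[6] = P[7].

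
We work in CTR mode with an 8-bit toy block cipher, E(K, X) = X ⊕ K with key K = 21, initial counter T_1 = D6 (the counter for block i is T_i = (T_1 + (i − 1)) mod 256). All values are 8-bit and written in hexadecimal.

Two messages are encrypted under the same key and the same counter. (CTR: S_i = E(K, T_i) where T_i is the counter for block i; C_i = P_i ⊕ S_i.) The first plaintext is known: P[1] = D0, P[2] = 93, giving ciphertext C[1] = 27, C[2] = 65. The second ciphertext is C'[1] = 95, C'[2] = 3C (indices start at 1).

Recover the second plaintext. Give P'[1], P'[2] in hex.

P'[1] = 62, P'[2] = CA

In CTR with a reused counter, both messages share the same keystream S_i, so C_i ⊕ C'_i = P_i ⊕ P'_i and thus P'_i = P_i ⊕ C_i ⊕ C'_i.
P'[1]: D0 ⊕ 27 ⊕ 95 = 62.
P'[2]: 93 ⊕ 65 ⊕ 3C = CA.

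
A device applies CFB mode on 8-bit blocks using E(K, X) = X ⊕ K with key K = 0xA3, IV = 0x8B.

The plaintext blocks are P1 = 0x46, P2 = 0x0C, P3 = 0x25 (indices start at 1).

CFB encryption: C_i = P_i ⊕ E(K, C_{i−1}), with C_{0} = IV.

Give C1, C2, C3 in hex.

C1 = 0x6E, C2 = 0xC1, C3 = 0x47

C1: E(K, 0x8B) = 0x28; 0x46 ⊕ 0x28 = 0x6E.
C2: E(K, 0x6E) = 0xCD; 0x0C ⊕ 0xCD = 0xC1.
C3: E(K, 0xC1) = 0x62; 0x25 ⊕ 0x62 = 0x47.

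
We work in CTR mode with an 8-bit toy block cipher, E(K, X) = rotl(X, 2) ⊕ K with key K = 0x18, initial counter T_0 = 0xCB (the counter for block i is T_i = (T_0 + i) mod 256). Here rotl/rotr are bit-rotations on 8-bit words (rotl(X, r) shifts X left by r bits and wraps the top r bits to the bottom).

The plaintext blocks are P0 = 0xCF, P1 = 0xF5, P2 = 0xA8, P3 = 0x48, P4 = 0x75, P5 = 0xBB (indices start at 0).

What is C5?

C5 = 0xE0

CTR encryption: S_i = E(K, T_i) where T_i is the counter for block i; C_i = P_i ⊕ S_i.
C0: T = 0xCB, S = E(K, T) = 0x37; 0xCF ⊕ 0x37 = 0xF8.
C1: T = 0xCC, S = E(K, T) = 0x2B; 0xF5 ⊕ 0x2B = 0xDE.
C2: T = 0xCD, S = E(K, T) = 0x2F; 0xA8 ⊕ 0x2F = 0x87.
C3: T = 0xCE, S = E(K, T) = 0x23; 0x48 ⊕ 0x23 = 0x6B.
C4: T = 0xCF, S = E(K, T) = 0x27; 0x75 ⊕ 0x27 = 0x52.
C5: T = 0xD0, S = E(K, T) = 0x5B; 0xBB ⊕ 0x5B = 0xE0.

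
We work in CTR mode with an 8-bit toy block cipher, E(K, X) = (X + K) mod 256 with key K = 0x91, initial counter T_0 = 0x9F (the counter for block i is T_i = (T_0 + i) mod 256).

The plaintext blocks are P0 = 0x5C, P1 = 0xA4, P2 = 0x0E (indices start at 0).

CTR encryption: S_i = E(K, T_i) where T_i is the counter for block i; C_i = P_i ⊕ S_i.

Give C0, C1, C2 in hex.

C0 = 0x6C, C1 = 0x95, C2 = 0x3C

C0: T = 0x9F, S = E(K, T) = 0x30; 0x5C ⊕ 0x30 = 0x6C.
C1: T = 0xA0, S = E(K, T) = 0x31; 0xA4 ⊕ 0x31 = 0x95.
C2: T = 0xA1, S = E(K, T) = 0x32; 0x0E ⊕ 0x32 = 0x3C.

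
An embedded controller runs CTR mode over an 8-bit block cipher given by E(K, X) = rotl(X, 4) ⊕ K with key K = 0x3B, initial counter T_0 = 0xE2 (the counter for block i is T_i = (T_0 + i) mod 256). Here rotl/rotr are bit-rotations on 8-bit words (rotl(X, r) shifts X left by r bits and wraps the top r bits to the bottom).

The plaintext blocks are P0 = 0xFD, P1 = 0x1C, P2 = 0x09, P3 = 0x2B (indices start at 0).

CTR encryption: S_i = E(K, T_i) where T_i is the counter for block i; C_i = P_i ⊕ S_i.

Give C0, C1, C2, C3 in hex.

C0: T = 0xE2, S = E(K, T) = 0x15; 0xFD ⊕ 0x15 = 0xE8.
C1: T = 0xE3, S = E(K, T) = 0x05; 0x1C ⊕ 0x05 = 0x19.
C2: T = 0xE4, S = E(K, T) = 0x75; 0x09 ⊕ 0x75 = 0x7C.
C3: T = 0xE5, S = E(K, T) = 0x65; 0x2B ⊕ 0x65 = 0x4E.

C0 = 0xE8, C1 = 0x19, C2 = 0x7C, C3 = 0x4E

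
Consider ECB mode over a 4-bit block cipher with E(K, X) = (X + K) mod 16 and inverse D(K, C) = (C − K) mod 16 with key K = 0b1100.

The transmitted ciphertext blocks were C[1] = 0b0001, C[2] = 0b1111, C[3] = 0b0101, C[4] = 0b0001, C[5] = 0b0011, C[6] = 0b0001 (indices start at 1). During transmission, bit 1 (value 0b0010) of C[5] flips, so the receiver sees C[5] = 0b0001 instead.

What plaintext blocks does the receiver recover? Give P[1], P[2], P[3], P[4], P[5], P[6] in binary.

P[1] = 0b0101, P[2] = 0b0011, P[3] = 0b1001, P[4] = 0b0101, P[5] = 0b0101, P[6] = 0b0101

ECB decryption: P_i = D(K, C_i).
Only C[5] changed, to 0b0001. In ECB, a change in C_i affects only P_i. Decrypting the received ciphertext:
P[1]: D(K, 0b0001) = 0b0101.
P[2]: D(K, 0b1111) = 0b0011.
P[3]: D(K, 0b0101) = 0b1001.
P[4]: D(K, 0b0001) = 0b0101.
P[5]: D(K, 0b0001) = 0b0101.
P[6]: D(K, 0b0001) = 0b0101.
Blocks that differ from the original plaintext: P[5].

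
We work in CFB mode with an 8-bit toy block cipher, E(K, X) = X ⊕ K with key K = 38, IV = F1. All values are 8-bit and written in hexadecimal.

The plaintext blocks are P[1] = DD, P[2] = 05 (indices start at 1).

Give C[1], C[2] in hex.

CFB encryption: C_i = P_i ⊕ E(K, C_{i−1}), with C_{0} = IV.
C[1]: E(K, F1) = C9; DD ⊕ C9 = 14.
C[2]: E(K, 14) = 2C; 05 ⊕ 2C = 29.

C[1] = 14, C[2] = 29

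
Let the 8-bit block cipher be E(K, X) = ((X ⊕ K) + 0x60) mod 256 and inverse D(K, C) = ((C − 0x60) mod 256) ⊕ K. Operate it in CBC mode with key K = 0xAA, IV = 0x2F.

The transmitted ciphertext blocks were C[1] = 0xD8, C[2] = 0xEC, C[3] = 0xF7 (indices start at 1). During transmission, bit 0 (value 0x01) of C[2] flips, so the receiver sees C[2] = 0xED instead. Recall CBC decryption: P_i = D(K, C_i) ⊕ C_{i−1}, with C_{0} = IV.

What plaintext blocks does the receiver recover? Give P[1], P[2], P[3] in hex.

P[1] = 0xFD, P[2] = 0xFF, P[3] = 0xD0

Only C[2] changed, to 0xED. In CBC, a change in C_i garbles P_i and flips the same bit in P_{i+1}. Decrypting the received ciphertext:
P[1]: D(K, 0xD8) = 0xD2; 0xD2 ⊕ 0x2F = 0xFD.
P[2]: D(K, 0xED) = 0x27; 0x27 ⊕ 0xD8 = 0xFF.
P[3]: D(K, 0xF7) = 0x3D; 0x3D ⊕ 0xED = 0xD0.
Blocks that differ from the original plaintext: P[2], P[3].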